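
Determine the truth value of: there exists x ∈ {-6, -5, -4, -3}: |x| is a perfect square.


Evaluate the predicate on each element: -6:F, -5:F, -4:T, -3:F.
Witness x = -4 satisfies the predicate.

T


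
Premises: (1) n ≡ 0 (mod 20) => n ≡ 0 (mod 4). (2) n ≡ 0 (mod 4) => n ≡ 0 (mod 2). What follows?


Hypothetical syllogism: from (P → Q) and (Q → R), infer (P → R).
Chain the two implications through the shared middle term 'n ≡ 0 (mod 4)'.

n ≡ 0 (mod 20) => n ≡ 0 (mod 2)


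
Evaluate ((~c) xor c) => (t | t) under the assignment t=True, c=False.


Substitute t=True, c=False:
~c = True
(~c) xor c = True xor False = True
t | t = True | True = True
((~c) xor c) => (t | t) = True => True = True

True


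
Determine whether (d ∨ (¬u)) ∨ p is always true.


Build the truth table over {d, p, u}:
d | p | u | φ
-------------
F | F | F | T
T | F | F | T
F | T | F | T
T | T | F | T
F | F | T | F
T | F | T | T
F | T | T | T
T | T | T | T
Counterexample at row 5: with d=F, p=F, u=T, the formula is F.

No, it is not a tautology.


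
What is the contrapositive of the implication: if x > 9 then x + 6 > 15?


The contrapositive of (P → Q) is (¬Q → ¬P); it is logically equivalent to the original.
Here P = 'x > 9' and Q = 'x + 6 > 15'.

If not (x + 6 > 15), then not (x > 9).


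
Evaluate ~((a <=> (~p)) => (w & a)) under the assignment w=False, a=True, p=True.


Substitute w=False, a=True, p=True:
~p = False
a <=> (~p) = True <=> False = False
w & a = False & True = False
(a <=> (~p)) => (w & a) = False => False = True
~((a <=> (~p)) => (w & a)) = False

False


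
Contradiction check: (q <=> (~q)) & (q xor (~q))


Truth table over {q}:
q | φ
-----
False | False
True | False
Every row is false.

Yes, it is a contradiction.


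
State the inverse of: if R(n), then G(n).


The inverse of (P → Q) is (¬P → ¬Q). It is equivalent to the converse, not to the original.
Here P = 'R(n)' and Q = 'G(n)'.

If not (R(n)), then not (G(n)).


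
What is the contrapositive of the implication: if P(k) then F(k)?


The contrapositive of (P → Q) is (¬Q → ¬P); it is logically equivalent to the original.
Here P = 'P(k)' and Q = 'F(k)'.

If not (F(k)), then not (P(k)).


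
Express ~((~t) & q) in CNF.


Step 1: Apply De Morgan: ¬((¬t) ∧ q) = ¬(¬t) ∨ ¬q.
Step 2: Eliminate any double negations (¬¬X = X).

t | (~q)


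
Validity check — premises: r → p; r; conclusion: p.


This matches the form of modus ponens: the conclusion follows in every model of the premises.

Valid.


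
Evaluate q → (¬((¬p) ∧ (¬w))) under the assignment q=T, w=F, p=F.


Substitute q=T, w=F, p=F:
¬p = T
¬w = T
(¬p) ∧ (¬w) = T ∧ T = T
¬((¬p) ∧ (¬w)) = F
q → (¬((¬p) ∧ (¬w))) = T → F = F

F


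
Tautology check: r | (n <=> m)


Build the truth table over {m, n, r}:
m | n | r | φ
-------------
False | False | False | True
True | False | False | False
False | True | False | False
True | True | False | True
False | False | True | True
True | False | True | True
False | True | True | True
True | True | True | True
Counterexample at row 2: with m=True, n=False, r=False, the formula is False.

No, it is not a tautology.


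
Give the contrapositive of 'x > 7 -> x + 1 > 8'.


The contrapositive of (P → Q) is (¬Q → ¬P); it is logically equivalent to the original.
Here P = 'x > 7' and Q = 'x + 1 > 8'.

If not (x + 1 > 8), then not (x > 7).


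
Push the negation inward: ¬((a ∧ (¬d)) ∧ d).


De Morgan: the negation of a conjunction is the disjunction of the negations.
Distribute ¬ across ∧, flipping it to ∨, and negate each literal.

((¬a) ∨ d) ∨ (¬d)


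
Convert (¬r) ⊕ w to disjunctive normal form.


Step 1: (¬r) ⊕ w is true exactly when they disagree: ((¬r) ∧ ¬w) ∨ (¬(¬r) ∧ w).
Step 2: Eliminate any double negations (¬¬X = X).

((¬r) ∧ (¬w)) ∨ (r ∧ w)


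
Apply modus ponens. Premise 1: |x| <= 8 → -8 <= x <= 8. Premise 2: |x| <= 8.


Modus ponens: from (P → Q) and P, infer Q.
P = '|x| <= 8' is asserted, and P → Q holds, so Q follows.

-8 <= x <= 8.


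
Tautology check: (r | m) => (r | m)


Build the truth table over {m, r}:
m | r | φ
---------
False | False | True
True | False | True
False | True | True
True | True | True
Every row evaluates to true.

Yes, it is a tautology.


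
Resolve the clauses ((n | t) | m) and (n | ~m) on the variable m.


The clauses contain complementary literals m and ~m.
Resolution eliminates this pair and disjoins the remaining literals (merging duplicates).

(t | n)


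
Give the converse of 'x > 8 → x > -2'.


The converse of (P → Q) is (Q → P). It is not in general equivalent to the original.
Here P = 'x > 8' and Q = 'x > -2'.

If x > -2, then x > 8.


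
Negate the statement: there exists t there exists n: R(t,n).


Negation flips each quantifier (∀↔∃) and negates the inner predicate.
¬(there exists t there exists n: φ) = for all t for all n: ¬φ.

for all t for all n: NOT(R(t,n))


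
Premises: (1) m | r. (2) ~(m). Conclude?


Disjunctive syllogism: from (P ∨ Q) and ¬P, infer Q.
One disjunct, 'm', is ruled out; the other must hold.

r


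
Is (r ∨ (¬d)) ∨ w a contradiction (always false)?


Truth table over {d, r, w}:
d | r | w | φ
-------------
F | F | F | T
T | F | F | F
F | T | F | T
T | T | F | T
F | F | T | T
T | F | T | T
F | T | T | T
T | T | T | T
Satisfying assignment at row 1: d=F, r=F, w=F gives T.

No, it is not a contradiction.


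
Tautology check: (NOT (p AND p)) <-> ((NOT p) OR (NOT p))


Build the truth table over {p}:
p | φ
-----
F | T
T | T
Every row evaluates to true.

Yes, it is a tautology.


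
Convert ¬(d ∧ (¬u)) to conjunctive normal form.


Step 1: Apply De Morgan: ¬(d ∧ (¬u)) = ¬d ∨ ¬(¬u).
Step 2: Eliminate any double negations (¬¬X = X).

(¬d) ∨ u


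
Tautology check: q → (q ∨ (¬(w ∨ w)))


Build the truth table over {q, w}:
q | w | φ
---------
F | F | T
T | F | T
F | T | T
T | T | T
Every row evaluates to true.

Yes, it is a tautology.


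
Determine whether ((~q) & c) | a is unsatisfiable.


Truth table over {a, c, q}:
a | c | q | φ
-------------
False | False | False | False
True | False | False | True
False | True | False | True
True | True | False | True
False | False | True | False
True | False | True | True
False | True | True | False
True | True | True | True
Satisfying assignment at row 2: a=True, c=False, q=False gives True.

No, it is not a contradiction.


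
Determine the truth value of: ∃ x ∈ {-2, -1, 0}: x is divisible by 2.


Evaluate the predicate on each element: -2:T, -1:F, 0:T.
Witness x = -2 satisfies the predicate.

T


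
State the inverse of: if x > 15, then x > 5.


The inverse of (P → Q) is (¬P → ¬Q). It is equivalent to the converse, not to the original.
Here P = 'x > 15' and Q = 'x > 5'.

If not (x > 15), then not (x > 5).


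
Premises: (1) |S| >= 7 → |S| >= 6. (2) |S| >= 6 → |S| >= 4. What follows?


Hypothetical syllogism: from (P → Q) and (Q → R), infer (P → R).
Chain the two implications through the shared middle term '|S| >= 6'.

|S| >= 7 → |S| >= 4


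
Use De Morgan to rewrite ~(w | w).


De Morgan: the negation of a disjunction is the conjunction of the negations.
Distribute ~ across |, flipping it to &, and negate each literal.

(~w) & (~w)


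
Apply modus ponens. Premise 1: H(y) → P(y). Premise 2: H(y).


Modus ponens: from (P → Q) and P, infer Q.
P = 'H(y)' is asserted, and P → Q holds, so Q follows.

P(y).


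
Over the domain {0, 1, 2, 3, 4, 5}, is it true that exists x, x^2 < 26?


Evaluate the predicate on each element: 0:True, 1:True, 2:True, 3:True, 4:True, 5:True.
Witness x = 0 satisfies the predicate.

True


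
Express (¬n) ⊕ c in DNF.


Step 1: (¬n) ⊕ c is true exactly when they disagree: ((¬n) ∧ ¬c) ∨ (¬(¬n) ∧ c).
Step 2: Eliminate any double negations (¬¬X = X).

((¬n) ∧ (¬c)) ∨ (n ∧ c)


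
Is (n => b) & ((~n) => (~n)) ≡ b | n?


Compare truth tables:
b | n | φ | ψ
-------------
False | False | True | False
True | False | True | True
False | True | False | True
True | True | True | True
They differ at row 1 (b=False, n=False): φ=True but ψ=False.

No, they are not logically equivalent.


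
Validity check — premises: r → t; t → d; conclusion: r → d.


This matches the form of hypothetical syllogism: the conclusion follows in every model of the premises.

Valid.


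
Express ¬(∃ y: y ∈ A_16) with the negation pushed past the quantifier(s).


¬(∀ x: φ) = ∃ x: ¬φ, and ¬(∃ x: φ) = ∀ x: ¬φ.
Apply to the existential statement.

∀ y: ¬(y ∈ A_16)


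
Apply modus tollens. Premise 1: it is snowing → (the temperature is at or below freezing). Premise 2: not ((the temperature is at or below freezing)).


Modus tollens: from (P → Q) and ¬Q, infer ¬P.
Q = '(the temperature is at or below freezing)' is denied; since P → Q, P must also fail.

Not (it is snowing).


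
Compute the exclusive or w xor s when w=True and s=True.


Exclusive or is true when exactly one operand is true.
Substitute: w=True, s=True.
True xor True evaluates to False.

False


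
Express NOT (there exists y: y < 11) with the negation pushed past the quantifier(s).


¬(for all x: φ) = there exists x: ¬φ, and ¬(there exists x: φ) = for all x: ¬φ.
Apply to the existential statement.

for all y: NOT(y < 11)


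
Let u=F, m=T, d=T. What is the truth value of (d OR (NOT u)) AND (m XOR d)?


Substitute u=F, m=T, d=T:
NOT u = T
d OR (NOT u) = T OR T = T
m XOR d = T XOR T = F
(d OR (NOT u)) AND (m XOR d) = T AND F = F

F


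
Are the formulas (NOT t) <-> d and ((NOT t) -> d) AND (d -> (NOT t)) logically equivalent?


Compare truth tables:
d | t | φ | ψ
-------------
F | F | F | F
T | F | T | T
F | T | T | T
T | T | F | F
The columns φ and ψ agree on every row.

Yes, they are logically equivalent.


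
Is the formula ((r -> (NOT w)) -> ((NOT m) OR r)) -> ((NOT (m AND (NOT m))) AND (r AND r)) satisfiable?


Search for a satisfying assignment over {m, r, w}.
Try m=T, r=F, w=F: the formula evaluates to T.
A satisfying assignment exists.

Satisfiable.


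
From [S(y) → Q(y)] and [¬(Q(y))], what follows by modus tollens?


Modus tollens: from (P → Q) and ¬Q, infer ¬P.
Q = 'Q(y)' is denied; since P → Q, P must also fail.

Not (S(y)).


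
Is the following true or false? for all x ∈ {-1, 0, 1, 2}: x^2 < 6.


Evaluate the predicate on each element: -1:T, 0:T, 1:T, 2:T.
Every element satisfies the predicate.

T


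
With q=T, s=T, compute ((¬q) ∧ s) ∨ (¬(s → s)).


Substitute q=T, s=T:
¬q = F
(¬q) ∧ s = F ∧ T = F
s → s = T → T = T
¬(s → s) = F
((¬q) ∧ s) ∨ (¬(s → s)) = F ∨ F = F

F


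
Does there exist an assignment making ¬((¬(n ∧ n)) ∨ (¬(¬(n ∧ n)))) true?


Check all 2 assignments over {n}:
n | φ
-----
F | F
T | F
No assignment makes the formula true.

Unsatisfiable.


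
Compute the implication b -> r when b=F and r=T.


Implication is false only when antecedent is true and consequent is false.
Substitute: b=F, r=T.
F -> T evaluates to T.

T


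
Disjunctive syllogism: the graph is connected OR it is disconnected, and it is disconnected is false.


Disjunctive syllogism: from (P ∨ Q) and ¬P, infer Q.
One disjunct, 'it is disconnected', is ruled out; the other must hold.

the graph is connected


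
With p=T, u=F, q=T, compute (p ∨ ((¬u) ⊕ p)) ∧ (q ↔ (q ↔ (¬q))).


Substitute p=T, u=F, q=T:
¬u = T
(¬u) ⊕ p = T ⊕ T = F
p ∨ ((¬u) ⊕ p) = T ∨ F = T
¬q = F
q ↔ (¬q) = T ↔ F = F
q ↔ (q ↔ (¬q)) = T ↔ F = F
(p ∨ ((¬u) ⊕ p)) ∧ (q ↔ (q ↔ (¬q))) = T ∧ F = F

F


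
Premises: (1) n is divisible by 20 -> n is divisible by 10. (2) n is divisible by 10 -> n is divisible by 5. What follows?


Hypothetical syllogism: from (P → Q) and (Q → R), infer (P → R).
Chain the two implications through the shared middle term 'n is divisible by 10'.

n is divisible by 20 -> n is divisible by 5


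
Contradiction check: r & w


Truth table over {r, w}:
r | w | φ
---------
False | False | False
True | False | False
False | True | False
True | True | True
Satisfying assignment at row 4: r=True, w=True gives True.

No, it is not a contradiction.


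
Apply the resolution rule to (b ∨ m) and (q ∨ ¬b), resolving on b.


The clauses contain complementary literals b and ¬b.
Resolution eliminates this pair and disjoins the remaining literals (merging duplicates).

(m ∨ q)


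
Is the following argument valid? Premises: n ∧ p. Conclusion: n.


This matches the form of conjunction elimination: the conclusion follows in every model of the premises.

Valid.


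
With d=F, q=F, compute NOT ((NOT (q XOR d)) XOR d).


Substitute d=F, q=F:
q XOR d = F XOR F = F
NOT (q XOR d) = T
(NOT (q XOR d)) XOR d = T XOR F = T
NOT ((NOT (q XOR d)) XOR d) = F

F


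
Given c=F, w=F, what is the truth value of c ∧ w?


Conjunction is true only when both operands are true.
Substitute: c=F, w=F.
F ∧ F evaluates to F.

F


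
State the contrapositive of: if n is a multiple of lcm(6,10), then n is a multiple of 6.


The contrapositive of (P → Q) is (¬Q → ¬P); it is logically equivalent to the original.
Here P = 'n is a multiple of lcm(6,10)' and Q = 'n is a multiple of 6'.

If not (n is a multiple of 6), then not (n is a multiple of lcm(6,10)).


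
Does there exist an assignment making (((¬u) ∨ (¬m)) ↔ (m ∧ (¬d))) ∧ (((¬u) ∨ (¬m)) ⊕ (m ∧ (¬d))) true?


Check all 8 assignments over {d, m, u}:
d | m | u | φ
-------------
F | F | F | F
T | F | F | F
F | T | F | F
T | T | F | F
F | F | T | F
T | F | T | F
F | T | T | F
T | T | T | F
No assignment makes the formula true.

Unsatisfiable.


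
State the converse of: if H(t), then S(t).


The converse of (P → Q) is (Q → P). It is not in general equivalent to the original.
Here P = 'H(t)' and Q = 'S(t)'.

If S(t), then H(t).


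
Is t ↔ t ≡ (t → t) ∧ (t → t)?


Compare truth tables:
t | φ | ψ
---------
F | T | T
T | T | T
The columns φ and ψ agree on every row.

Yes, they are logically equivalent.


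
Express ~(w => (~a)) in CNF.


Step 1: Rewrite w → (¬a) as ¬w ∨ (¬a).
Step 2: Negate: ¬(¬w ∨ (¬a)) = w ∧ ¬(¬a) (De Morgan + double negation).
Step 3: Eliminate any double negations (¬¬X = X).

w & a


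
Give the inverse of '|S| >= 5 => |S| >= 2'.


The inverse of (P → Q) is (¬P → ¬Q). It is equivalent to the converse, not to the original.
Here P = '|S| >= 5' and Q = '|S| >= 2'.

If not (|S| >= 5), then not (|S| >= 2).


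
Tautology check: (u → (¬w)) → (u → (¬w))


Build the truth table over {u, w}:
u | w | φ
---------
F | F | T
T | F | T
F | T | T
T | T | T
Every row evaluates to true.

Yes, it is a tautology.


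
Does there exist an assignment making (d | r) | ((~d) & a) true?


Search for a satisfying assignment over {a, d, r}.
Try a=True, d=False, r=False: the formula evaluates to True.
A satisfying assignment exists.

Satisfiable.


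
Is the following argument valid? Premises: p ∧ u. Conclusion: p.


This matches the form of conjunction elimination: the conclusion follows in every model of the premises.

Valid.


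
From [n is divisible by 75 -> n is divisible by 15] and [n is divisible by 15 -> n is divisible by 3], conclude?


Hypothetical syllogism: from (P → Q) and (Q → R), infer (P → R).
Chain the two implications through the shared middle term 'n is divisible by 15'.

n is divisible by 75 -> n is divisible by 3


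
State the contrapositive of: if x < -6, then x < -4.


The contrapositive of (P → Q) is (¬Q → ¬P); it is logically equivalent to the original.
Here P = 'x < -6' and Q = 'x < -4'.

If not (x < -4), then not (x < -6).


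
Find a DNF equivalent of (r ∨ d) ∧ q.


Step 1: Distribute ∧ over ∨: (r ∨ d) ∧ q = (r ∧ q) ∨ (d ∧ q).

(r ∧ q) ∨ (d ∧ q)


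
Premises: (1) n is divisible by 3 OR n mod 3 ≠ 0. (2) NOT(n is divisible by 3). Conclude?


Disjunctive syllogism: from (P ∨ Q) and ¬P, infer Q.
One disjunct, 'n is divisible by 3', is ruled out; the other must hold.

n mod 3 ≠ 0


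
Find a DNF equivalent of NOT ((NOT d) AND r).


Step 1: Apply De Morgan: ¬((¬d) ∧ r) = ¬(¬d) ∨ ¬r.
Step 2: Eliminate any double negations (¬¬X = X).

d OR (NOT r)


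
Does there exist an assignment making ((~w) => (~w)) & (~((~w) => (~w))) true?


Check all 2 assignments over {w}:
w | φ
-----
False | False
True | False
No assignment makes the formula true.

Unsatisfiable.


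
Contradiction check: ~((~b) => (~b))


Truth table over {b}:
b | φ
-----
False | False
True | False
Every row is false.

Yes, it is a contradiction.


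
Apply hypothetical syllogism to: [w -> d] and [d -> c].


Hypothetical syllogism: from (P → Q) and (Q → R), infer (P → R).
Chain the two implications through the shared middle term 'd'.

w -> c


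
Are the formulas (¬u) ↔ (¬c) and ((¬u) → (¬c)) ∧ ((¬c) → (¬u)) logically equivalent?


Compare truth tables:
c | u | φ | ψ
-------------
F | F | T | T
T | F | F | F
F | T | F | F
T | T | T | T
The columns φ and ψ agree on every row.

Yes, they are logically equivalent.


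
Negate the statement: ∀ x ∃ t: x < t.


Negation flips each quantifier (∀↔∃) and negates the inner predicate.
¬(∀ x ∃ t: φ) = ∃ x ∀ t: ¬φ.

∃ x ∀ t: ¬(x < t)


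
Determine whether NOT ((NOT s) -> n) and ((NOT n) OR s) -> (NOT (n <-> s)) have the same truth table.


Compare truth tables:
n | s | φ | ψ
-------------
F | F | T | F
T | F | F | T
F | T | F | T
T | T | F | F
They differ at row 1 (n=F, s=F): φ=T but ψ=F.

No, they are not logically equivalent.


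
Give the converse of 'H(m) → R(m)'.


The converse of (P → Q) is (Q → P). It is not in general equivalent to the original.
Here P = 'H(m)' and Q = 'R(m)'.

If R(m), then H(m).


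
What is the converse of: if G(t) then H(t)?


The converse of (P → Q) is (Q → P). It is not in general equivalent to the original.
Here P = 'G(t)' and Q = 'H(t)'.

If H(t), then G(t).


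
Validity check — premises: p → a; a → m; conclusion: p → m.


This matches the form of hypothetical syllogism: the conclusion follows in every model of the premises.

Valid.


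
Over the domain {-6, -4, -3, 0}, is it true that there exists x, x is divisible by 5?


Evaluate the predicate on each element: -6:F, -4:F, -3:F, 0:T.
Witness x = 0 satisfies the predicate.

T


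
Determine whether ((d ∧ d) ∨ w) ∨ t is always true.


Build the truth table over {d, t, w}:
d | t | w | φ
-------------
F | F | F | F
T | F | F | T
F | T | F | T
T | T | F | T
F | F | T | T
T | F | T | T
F | T | T | T
T | T | T | T
Counterexample at row 1: with d=F, t=F, w=F, the formula is F.

No, it is not a tautology.


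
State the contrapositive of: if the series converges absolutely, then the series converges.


The contrapositive of (P → Q) is (¬Q → ¬P); it is logically equivalent to the original.
Here P = 'the series converges absolutely' and Q = 'the series converges'.

If not (the series converges), then not (the series converges absolutely).


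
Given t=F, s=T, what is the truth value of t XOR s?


Exclusive or is true when exactly one operand is true.
Substitute: t=F, s=T.
F XOR T evaluates to T.

T


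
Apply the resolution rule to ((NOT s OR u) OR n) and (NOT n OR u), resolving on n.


The clauses contain complementary literals n and NOTn.
Resolution eliminates this pair and disjoins the remaining literals (merging duplicates).

(NOT s OR u)


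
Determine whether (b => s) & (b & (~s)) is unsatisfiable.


Truth table over {b, s}:
b | s | φ
---------
False | False | False
True | False | False
False | True | False
True | True | False
Every row is false.

Yes, it is a contradiction.


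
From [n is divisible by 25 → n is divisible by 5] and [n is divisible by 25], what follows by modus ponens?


Modus ponens: from (P → Q) and P, infer Q.
P = 'n is divisible by 25' is asserted, and P → Q holds, so Q follows.

n is divisible by 5.


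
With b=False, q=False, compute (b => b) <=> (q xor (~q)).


Substitute b=False, q=False:
b => b = False => False = True
~q = True
q xor (~q) = False xor True = True
(b => b) <=> (q xor (~q)) = True <=> True = True

True


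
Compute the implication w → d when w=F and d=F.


Implication is false only when antecedent is true and consequent is false.
Substitute: w=F, d=F.
F → F evaluates to T.

T


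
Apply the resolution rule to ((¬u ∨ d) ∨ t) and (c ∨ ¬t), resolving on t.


The clauses contain complementary literals t and ¬t.
Resolution eliminates this pair and disjoins the remaining literals (merging duplicates).

((d ∨ ¬u) ∨ c)


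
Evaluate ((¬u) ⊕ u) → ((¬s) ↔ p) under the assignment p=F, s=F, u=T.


Substitute p=F, s=F, u=T:
¬u = F
(¬u) ⊕ u = F ⊕ T = T
¬s = T
(¬s) ↔ p = T ↔ F = F
((¬u) ⊕ u) → ((¬s) ↔ p) = T → F = F

F


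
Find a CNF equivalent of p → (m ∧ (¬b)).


Step 1: Rewrite p → (m ∧ (¬b)) as ¬p ∨ (m ∧ (¬b)).
Step 2: Distribute ∨ over ∧.

((¬p) ∨ m) ∧ ((¬p) ∨ (¬b))


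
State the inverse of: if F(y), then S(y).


The inverse of (P → Q) is (¬P → ¬Q). It is equivalent to the converse, not to the original.
Here P = 'F(y)' and Q = 'S(y)'.

If not (F(y)), then not (S(y)).


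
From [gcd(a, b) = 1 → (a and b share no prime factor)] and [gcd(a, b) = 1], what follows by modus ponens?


Modus ponens: from (P → Q) and P, infer Q.
P = 'gcd(a, b) = 1' is asserted, and P → Q holds, so Q follows.

(a and b share no prime factor).


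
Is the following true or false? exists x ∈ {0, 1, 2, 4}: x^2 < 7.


Evaluate the predicate on each element: 0:True, 1:True, 2:True, 4:False.
Witness x = 0 satisfies the predicate.

True


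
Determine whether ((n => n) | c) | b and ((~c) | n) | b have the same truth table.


Compare truth tables:
b | c | n | φ | ψ
-----------------
False | False | False | True | True
True | False | False | True | True
False | True | False | True | False
True | True | False | True | True
False | False | True | True | True
True | False | True | True | True
False | True | True | True | True
True | True | True | True | True
They differ at row 3 (b=False, c=True, n=False): φ=True but ψ=False.

No, they are not logically equivalent.


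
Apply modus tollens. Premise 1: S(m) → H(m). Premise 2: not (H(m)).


Modus tollens: from (P → Q) and ¬Q, infer ¬P.
Q = 'H(m)' is denied; since P → Q, P must also fail.

Not (S(m)).


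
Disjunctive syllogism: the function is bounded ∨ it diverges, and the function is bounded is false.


Disjunctive syllogism: from (P ∨ Q) and ¬P, infer Q.
One disjunct, 'the function is bounded', is ruled out; the other must hold.

it diverges


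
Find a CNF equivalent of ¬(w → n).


Step 1: Rewrite w → n as ¬w ∨ n.
Step 2: Negate: ¬(¬w ∨ n) = w ∧ ¬n (De Morgan + double negation).

w ∧ (¬n)


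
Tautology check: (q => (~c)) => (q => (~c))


Build the truth table over {c, q}:
c | q | φ
---------
False | False | True
True | False | True
False | True | True
True | True | True
Every row evaluates to true.

Yes, it is a tautology.


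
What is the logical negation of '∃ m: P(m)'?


¬(∀ x: φ) = ∃ x: ¬φ, and ¬(∃ x: φ) = ∀ x: ¬φ.
Apply to the existential statement.

∀ m: ¬(P(m))


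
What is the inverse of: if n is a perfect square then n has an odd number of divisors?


The inverse of (P → Q) is (¬P → ¬Q). It is equivalent to the converse, not to the original.
Here P = 'n is a perfect square' and Q = 'n has an odd number of divisors'.

If not (n is a perfect square), then not (n has an odd number of divisors).


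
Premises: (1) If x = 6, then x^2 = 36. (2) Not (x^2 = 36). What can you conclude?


Modus tollens: from (P → Q) and ¬Q, infer ¬P.
Q = 'x^2 = 36' is denied; since P → Q, P must also fail.

Not (x = 6).


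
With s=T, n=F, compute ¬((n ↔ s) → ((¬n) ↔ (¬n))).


Substitute s=T, n=F:
n ↔ s = F ↔ T = F
¬n = T
¬n = T
(¬n) ↔ (¬n) = T ↔ T = T
(n ↔ s) → ((¬n) ↔ (¬n)) = F → T = T
¬((n ↔ s) → ((¬n) ↔ (¬n))) = F

F


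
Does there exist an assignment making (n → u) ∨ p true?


Search for a satisfying assignment over {n, p, u}.
Try n=F, p=F, u=F: the formula evaluates to T.
A satisfying assignment exists.

Satisfiable.


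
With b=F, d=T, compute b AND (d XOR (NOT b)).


Substitute b=F, d=T:
NOT b = T
d XOR (NOT b) = T XOR T = F
b AND (d XOR (NOT b)) = F AND F = F

F


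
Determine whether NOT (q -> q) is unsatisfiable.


Truth table over {q}:
q | φ
-----
F | F
T | F
Every row is false.

Yes, it is a contradiction.


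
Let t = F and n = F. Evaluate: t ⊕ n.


Exclusive or is true when exactly one operand is true.
Substitute: t=F, n=F.
F ⊕ F evaluates to F.

F


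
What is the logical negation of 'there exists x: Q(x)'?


¬(for all x: φ) = there exists x: ¬φ, and ¬(there exists x: φ) = for all x: ¬φ.
Apply to the existential statement.

for all x: NOT(Q(x))


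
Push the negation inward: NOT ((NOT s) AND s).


De Morgan: the negation of a conjunction is the disjunction of the negations.
Distribute NOT across AND, flipping it to OR, and negate each literal.

s OR (NOT s)


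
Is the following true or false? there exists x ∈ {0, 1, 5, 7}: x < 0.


Evaluate the predicate on each element: 0:F, 1:F, 5:F, 7:F.
No element satisfies the predicate.

F


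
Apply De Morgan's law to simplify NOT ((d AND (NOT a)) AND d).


De Morgan: the negation of a conjunction is the disjunction of the negations.
Distribute NOT across AND, flipping it to OR, and negate each literal.

((NOT d) OR a) OR (NOT d)


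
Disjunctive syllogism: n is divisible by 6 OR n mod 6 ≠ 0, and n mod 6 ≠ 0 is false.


Disjunctive syllogism: from (P ∨ Q) and ¬P, infer Q.
One disjunct, 'n mod 6 ≠ 0', is ruled out; the other must hold.

n is divisible by 6


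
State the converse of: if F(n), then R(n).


The converse of (P → Q) is (Q → P). It is not in general equivalent to the original.
Here P = 'F(n)' and Q = 'R(n)'.

If R(n), then F(n).


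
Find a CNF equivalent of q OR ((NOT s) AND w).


Step 1: Distribute ∨ over ∧: q ∨ ((¬s) ∧ w) = (q ∨ (¬s)) ∧ (q ∨ w).

(q OR (NOT s)) AND (q OR w)


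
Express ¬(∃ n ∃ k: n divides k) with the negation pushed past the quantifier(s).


Negation flips each quantifier (∀↔∃) and negates the inner predicate.
¬(∃ n ∃ k: φ) = ∀ n ∀ k: ¬φ.

∀ n ∀ k: ¬(n divides k)


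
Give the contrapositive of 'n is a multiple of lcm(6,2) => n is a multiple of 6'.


The contrapositive of (P → Q) is (¬Q → ¬P); it is logically equivalent to the original.
Here P = 'n is a multiple of lcm(6,2)' and Q = 'n is a multiple of 6'.

If not (n is a multiple of 6), then not (n is a multiple of lcm(6,2)).


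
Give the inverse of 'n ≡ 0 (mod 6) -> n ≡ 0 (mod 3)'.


The inverse of (P → Q) is (¬P → ¬Q). It is equivalent to the converse, not to the original.
Here P = 'n ≡ 0 (mod 6)' and Q = 'n ≡ 0 (mod 3)'.

If not (n ≡ 0 (mod 6)), then not (n ≡ 0 (mod 3)).


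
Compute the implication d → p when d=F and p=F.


Implication is false only when antecedent is true and consequent is false.
Substitute: d=F, p=F.
F → F evaluates to T.

T


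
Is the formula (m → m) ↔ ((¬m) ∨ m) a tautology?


Build the truth table over {m}:
m | φ
-----
F | T
T | T
Every row evaluates to true.

Yes, it is a tautology.


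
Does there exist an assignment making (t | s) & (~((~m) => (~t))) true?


Search for a satisfying assignment over {m, s, t}.
Try m=False, s=False, t=True: the formula evaluates to True.
A satisfying assignment exists.

Satisfiable.


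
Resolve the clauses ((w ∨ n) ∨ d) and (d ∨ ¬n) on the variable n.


The clauses contain complementary literals n and ¬n.
Resolution eliminates this pair and disjoins the remaining literals (merging duplicates).

(d ∨ w)


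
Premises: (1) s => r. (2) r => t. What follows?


Hypothetical syllogism: from (P → Q) and (Q → R), infer (P → R).
Chain the two implications through the shared middle term 'r'.

s => t


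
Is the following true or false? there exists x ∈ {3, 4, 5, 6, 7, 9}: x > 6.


Evaluate the predicate on each element: 3:F, 4:F, 5:F, 6:F, 7:T, 9:T.
Witness x = 7 satisfies the predicate.

T


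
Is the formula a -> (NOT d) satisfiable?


Search for a satisfying assignment over {a, d}.
Try a=F, d=F: the formula evaluates to T.
A satisfying assignment exists.

Satisfiable.


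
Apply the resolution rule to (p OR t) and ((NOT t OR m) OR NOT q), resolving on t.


The clauses contain complementary literals t and NOTt.
Resolution eliminates this pair and disjoins the remaining literals (merging duplicates).

((p OR NOT q) OR m)


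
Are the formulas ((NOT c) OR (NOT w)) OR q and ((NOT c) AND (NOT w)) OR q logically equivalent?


Compare truth tables:
c | q | w | φ | ψ
-----------------
F | F | F | T | T
T | F | F | T | F
F | T | F | T | T
T | T | F | T | T
F | F | T | T | F
T | F | T | F | F
F | T | T | T | T
T | T | T | T | T
They differ at row 2 (c=T, q=F, w=F): φ=T but ψ=F.

No, they are not logically equivalent.


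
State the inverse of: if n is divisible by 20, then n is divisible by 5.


The inverse of (P → Q) is (¬P → ¬Q). It is equivalent to the converse, not to the original.
Here P = 'n is divisible by 20' and Q = 'n is divisible by 5'.

If not (n is divisible by 20), then not (n is divisible by 5).


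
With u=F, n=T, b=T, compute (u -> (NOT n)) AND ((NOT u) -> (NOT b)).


Substitute u=F, n=T, b=T:
NOT n = F
u -> (NOT n) = F -> F = T
NOT u = T
NOT b = F
(NOT u) -> (NOT b) = T -> F = F
(u -> (NOT n)) AND ((NOT u) -> (NOT b)) = T AND F = F

F


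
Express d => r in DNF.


Step 1: Rewrite d → r as ¬d ∨ r.

(~d) | r


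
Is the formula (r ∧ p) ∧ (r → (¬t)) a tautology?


Build the truth table over {p, r, t}:
p | r | t | φ
-------------
F | F | F | F
T | F | F | F
F | T | F | F
T | T | F | T
F | F | T | F
T | F | T | F
F | T | T | F
T | T | T | F
Counterexample at row 1: with p=F, r=F, t=F, the formula is F.

No, it is not a tautology.


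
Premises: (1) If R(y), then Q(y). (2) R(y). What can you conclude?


Modus ponens: from (P → Q) and P, infer Q.
P = 'R(y)' is asserted, and P → Q holds, so Q follows.

Q(y).


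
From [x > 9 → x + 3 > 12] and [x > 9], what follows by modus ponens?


Modus ponens: from (P → Q) and P, infer Q.
P = 'x > 9' is asserted, and P → Q holds, so Q follows.

x + 3 > 12.


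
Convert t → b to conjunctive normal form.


Step 1: Rewrite t → b as ¬t ∨ b.

(¬t) ∨ b


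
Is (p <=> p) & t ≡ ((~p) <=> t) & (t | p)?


Compare truth tables:
p | t | φ | ψ
-------------
False | False | False | False
True | False | False | True
False | True | True | True
True | True | True | False
They differ at row 2 (p=True, t=False): φ=False but ψ=True.

No, they are not logically equivalent.


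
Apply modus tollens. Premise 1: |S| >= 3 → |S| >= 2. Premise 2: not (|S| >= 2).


Modus tollens: from (P → Q) and ¬Q, infer ¬P.
Q = '|S| >= 2' is denied; since P → Q, P must also fail.

Not (|S| >= 3).


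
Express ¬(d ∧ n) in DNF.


Step 1: Apply De Morgan: ¬(d ∧ n) = ¬d ∨ ¬n.

(¬d) ∨ (¬n)


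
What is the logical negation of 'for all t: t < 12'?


¬(for all x: φ) = there exists x: ¬φ, and ¬(there exists x: φ) = for all x: ¬φ.
Apply to the universal statement.

there exists t: NOT(t < 12)


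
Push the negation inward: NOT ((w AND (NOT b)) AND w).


De Morgan: the negation of a conjunction is the disjunction of the negations.
Distribute NOT across AND, flipping it to OR, and negate each literal.

((NOT w) OR b) OR (NOT w)


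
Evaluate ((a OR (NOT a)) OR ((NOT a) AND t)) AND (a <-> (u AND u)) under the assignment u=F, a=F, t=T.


Substitute u=F, a=F, t=T:
NOT a = T
a OR (NOT a) = F OR T = T
NOT a = T
(NOT a) AND t = T AND T = T
(a OR (NOT a)) OR ((NOT a) AND t) = T OR T = T
u AND u = F AND F = F
a <-> (u AND u) = F <-> F = T
((a OR (NOT a)) OR ((NOT a) AND t)) AND (a <-> (u AND u)) = T AND T = T

T


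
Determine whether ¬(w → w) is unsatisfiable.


Truth table over {w}:
w | φ
-----
F | F
T | F
Every row is false.

Yes, it is a contradiction.


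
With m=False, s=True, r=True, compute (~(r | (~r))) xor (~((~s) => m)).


Substitute m=False, s=True, r=True:
~r = False
r | (~r) = True | False = True
~(r | (~r)) = False
~s = False
(~s) => m = False => False = True
~((~s) => m) = False
(~(r | (~r))) xor (~((~s) => m)) = False xor False = False

False


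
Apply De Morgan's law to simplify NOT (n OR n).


De Morgan: the negation of a disjunction is the conjunction of the negations.
Distribute NOT across OR, flipping it to AND, and negate each literal.

(NOT n) AND (NOT n)


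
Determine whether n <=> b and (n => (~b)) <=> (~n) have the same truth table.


Compare truth tables:
b | n | φ | ψ
-------------
False | False | True | True
True | False | False | True
False | True | False | False
True | True | True | True
They differ at row 2 (b=True, n=False): φ=False but ψ=True.

No, they are not logically equivalent.


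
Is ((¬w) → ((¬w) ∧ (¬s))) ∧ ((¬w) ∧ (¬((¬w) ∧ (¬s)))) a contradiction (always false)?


Truth table over {s, w}:
s | w | φ
---------
F | F | F
T | F | F
F | T | F
T | T | F
Every row is false.

Yes, it is a contradiction.


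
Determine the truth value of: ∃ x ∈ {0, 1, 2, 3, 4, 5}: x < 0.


Evaluate the predicate on each element: 0:F, 1:F, 2:F, 3:F, 4:F, 5:F.
No element satisfies the predicate.

F


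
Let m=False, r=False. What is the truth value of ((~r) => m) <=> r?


Substitute m=False, r=False:
~r = True
(~r) => m = True => False = False
((~r) => m) <=> r = False <=> False = True

True


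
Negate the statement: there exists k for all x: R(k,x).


Negation flips each quantifier (∀↔∃) and negates the inner predicate.
¬(there exists k for all x: φ) = for all k there exists x: ¬φ.

for all k there exists x: NOT(R(k,x))


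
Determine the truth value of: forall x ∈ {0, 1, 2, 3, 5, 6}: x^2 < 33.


Evaluate the predicate on each element: 0:True, 1:True, 2:True, 3:True, 5:True, 6:False.
Counterexample x = 6 fails the predicate.

False


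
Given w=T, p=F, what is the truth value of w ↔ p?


Biconditional is true when both operands have the same truth value.
Substitute: w=T, p=F.
T ↔ F evaluates to F.

F


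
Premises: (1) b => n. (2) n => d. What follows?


Hypothetical syllogism: from (P → Q) and (Q → R), infer (P → R).
Chain the two implications through the shared middle term 'n'.

b => d


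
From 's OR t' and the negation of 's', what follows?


Disjunctive syllogism: from (P ∨ Q) and ¬P, infer Q.
One disjunct, 's', is ruled out; the other must hold.

t


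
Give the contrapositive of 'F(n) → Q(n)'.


The contrapositive of (P → Q) is (¬Q → ¬P); it is logically equivalent to the original.
Here P = 'F(n)' and Q = 'Q(n)'.

If not (Q(n)), then not (F(n)).


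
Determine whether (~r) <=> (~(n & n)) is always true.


Build the truth table over {n, r}:
n | r | φ
---------
False | False | True
True | False | False
False | True | False
True | True | True
Counterexample at row 2: with n=True, r=False, the formula is False.

No, it is not a tautology.


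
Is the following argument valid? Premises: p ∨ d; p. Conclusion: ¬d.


This is affirming a disjunct (fallacy). There exist truth assignments where the premises are all true but the conclusion is false.

Invalid.


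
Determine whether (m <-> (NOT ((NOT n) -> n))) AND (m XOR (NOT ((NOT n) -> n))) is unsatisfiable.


Truth table over {m, n}:
m | n | φ
---------
F | F | F
T | F | F
F | T | F
T | T | F
Every row is false.

Yes, it is a contradiction.


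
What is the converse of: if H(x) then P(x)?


The converse of (P → Q) is (Q → P). It is not in general equivalent to the original.
Here P = 'H(x)' and Q = 'P(x)'.

If P(x), then H(x).


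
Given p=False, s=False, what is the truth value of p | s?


Disjunction is false only when both operands are false.
Substitute: p=False, s=False.
False | False evaluates to False.

False


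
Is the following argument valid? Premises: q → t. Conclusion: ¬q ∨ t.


This matches the form of material implication: the conclusion follows in every model of the premises.

Valid.


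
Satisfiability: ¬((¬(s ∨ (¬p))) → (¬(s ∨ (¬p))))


Check all 4 assignments over {p, s}:
p | s | φ
---------
F | F | F
T | F | F
F | T | F
T | T | F
No assignment makes the formula true.

Unsatisfiable.


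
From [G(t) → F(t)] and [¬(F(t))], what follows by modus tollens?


Modus tollens: from (P → Q) and ¬Q, infer ¬P.
Q = 'F(t)' is denied; since P → Q, P must also fail.

Not (G(t)).


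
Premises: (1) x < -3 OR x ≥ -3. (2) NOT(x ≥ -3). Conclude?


Disjunctive syllogism: from (P ∨ Q) and ¬P, infer Q.
One disjunct, 'x ≥ -3', is ruled out; the other must hold.

x < -3


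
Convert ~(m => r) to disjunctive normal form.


Step 1: Rewrite implication then negate: ¬(¬m ∨ r) = m ∧ ¬r.

m & (~r)


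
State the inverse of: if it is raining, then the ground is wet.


The inverse of (P → Q) is (¬P → ¬Q). It is equivalent to the converse, not to the original.
Here P = 'it is raining' and Q = 'the ground is wet'.

If not (it is raining), then not (the ground is wet).


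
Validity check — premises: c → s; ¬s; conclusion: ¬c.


This matches the form of modus tollens: the conclusion follows in every model of the premises.

Valid.


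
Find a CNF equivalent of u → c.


Step 1: Rewrite u → c as ¬u ∨ c.

(¬u) ∨ c


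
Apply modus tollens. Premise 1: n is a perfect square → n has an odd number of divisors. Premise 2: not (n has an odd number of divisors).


Modus tollens: from (P → Q) and ¬Q, infer ¬P.
Q = 'n has an odd number of divisors' is denied; since P → Q, P must also fail.

Not (n is a perfect square).


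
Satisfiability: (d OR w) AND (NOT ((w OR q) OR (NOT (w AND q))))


Check all 8 assignments over {d, q, w}:
d | q | w | φ
-------------
F | F | F | F
T | F | F | F
F | T | F | F
T | T | F | F
F | F | T | F
T | F | T | F
F | T | T | F
T | T | T | F
No assignment makes the formula true.

Unsatisfiable.


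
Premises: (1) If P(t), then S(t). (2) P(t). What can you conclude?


Modus ponens: from (P → Q) and P, infer Q.
P = 'P(t)' is asserted, and P → Q holds, so Q follows.

S(t).


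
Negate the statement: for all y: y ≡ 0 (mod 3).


¬(for all x: φ) = there exists x: ¬φ, and ¬(there exists x: φ) = for all x: ¬φ.
Apply to the universal statement.

there exists y: NOT(y ≡ 0 (mod 3))


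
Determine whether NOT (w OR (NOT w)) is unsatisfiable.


Truth table over {w}:
w | φ
-----
F | F
T | F
Every row is false.

Yes, it is a contradiction.


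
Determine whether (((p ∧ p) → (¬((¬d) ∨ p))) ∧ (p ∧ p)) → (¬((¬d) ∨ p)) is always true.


Build the truth table over {d, p}:
d | p | φ
---------
F | F | T
T | F | T
F | T | T
T | T | T
Every row evaluates to true.

Yes, it is a tautology.
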